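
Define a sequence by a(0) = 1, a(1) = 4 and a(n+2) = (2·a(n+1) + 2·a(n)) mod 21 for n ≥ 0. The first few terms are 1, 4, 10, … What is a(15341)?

We have a(0) = 1, a(1) = 4, a(2) = 10, a(3) = 7, a(4) = 13, a(5) = 19, a(6) = 1, a(7) = 19, a(8) = 19, a(9) = 13, a(10) = 1, a(11) = 7, a(12) = 16, a(13) = 4, a(14) = 19, a(15) = 4, a(16) = 4, a(17) = 16, a(18) = 19, a(19) = 7, a(20) = 10, a(21) = 13, a(22) = 4, a(23) = 13, a(24) = 13, a(25) = 10, a(26) = 4, a(27) = 7, a(28) = 1, a(29) = 16, a(30) = 13, a(31) = 16, a(32) = 16, a(33) = 1, a(34) = 13, a(35) = 7, a(36) = 19, a(37) = 10, a(38) = 16, a(39) = 10, a(40) = 10, a(41) = 19, a(42) = 16, a(43) = 7, a(44) = 4, a(45) = 1, a(46) = 10, a(47) = 1, a(48) = 1, a(49) = 4.
The sequence repeats with period 48.
So a(15341) = a(0 + ((15341-0) mod 48)) = a(29) = 16.

16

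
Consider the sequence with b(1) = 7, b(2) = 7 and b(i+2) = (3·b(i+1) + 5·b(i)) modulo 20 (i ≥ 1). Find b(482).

Listing terms: b(1) = 7, b(2) = 7, b(3) = 16, b(4) = 3, b(5) = 9, b(6) = 2, b(7) = 11, b(8) = 3, b(9) = 4, b(10) = 7, b(11) = 1, b(12) = 18, b(13) = 19, b(14) = 7, b(15) = 16.
Since (b(14), b(15)) = (b(2), b(3)) = (7, 16) (two consecutive terms determine the rest), the sequence is eventually periodic: after a pre-period of length 1 it cycles with period 12.
For i ≥ 2, b(i) depends only on (i - 2) mod 12. (482 - 2) mod 12 = 0, so b(482) = b(2) = 7.

7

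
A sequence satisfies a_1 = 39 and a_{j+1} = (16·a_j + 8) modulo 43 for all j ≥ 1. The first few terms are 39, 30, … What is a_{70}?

10

a_1 = 39,  a_2 = 30,  a_3 = 15,  a_4 = 33,  a_5 = 20,  a_6 = 27,  a_7 = 10,  a_8 = 39.
The sequence repeats with period 7.
(70 - 1) mod 7 = 6, so a_{70} = a_7 = 10.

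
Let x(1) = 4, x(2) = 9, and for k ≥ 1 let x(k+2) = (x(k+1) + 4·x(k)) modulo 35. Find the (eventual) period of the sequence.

Listing terms: x(1) = 4,  x(2) = 9,  x(3) = 25,  x(4) = 26,  x(5) = 21,  x(6) = 20,  x(7) = 34,  x(8) = 9,  x(9) = 5,  x(10) = 6,  x(11) = 26,  x(12) = 15,  x(13) = 14,  x(14) = 4,  x(15) = 25,  x(16) = 6,  x(17) = 1,  x(18) = 25,  x(19) = 29,  x(20) = 24,  x(21) = 0,  x(22) = 26,  x(23) = 26,  x(24) = 25,  x(25) = 24,  x(26) = 19,  x(27) = 10,  x(28) = 16,  x(29) = 21,  x(30) = 15,  x(31) = 29,  x(32) = 19,  x(33) = 30,  x(34) = 1,  x(35) = 16,  x(36) = 20,  x(37) = 14,  x(38) = 24,  x(39) = 10,  x(40) = 1,  x(41) = 6,  x(42) = 10,  x(43) = 34,  x(44) = 4,  x(45) = 0,  x(46) = 16,  x(47) = 16,  x(48) = 10,  x(49) = 4,  x(50) = 9.
Since (x(49), x(50)) = (x(1), x(2)) = (4, 9) (two consecutive terms determine the rest), the sequence is periodic with period 48.

48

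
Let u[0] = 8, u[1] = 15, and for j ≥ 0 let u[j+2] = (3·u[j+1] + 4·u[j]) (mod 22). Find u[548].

3

Computing terms: u[0] = 8,  u[1] = 15,  u[2] = 11,  u[3] = 5,  u[4] = 15,  u[5] = 21,  u[6] = 13,  u[7] = 13,  u[8] = 3,  u[9] = 17,  u[10] = 19,  u[11] = 15,  u[12] = 11.
Since (u[11], u[12]) = (u[1], u[2]) = (15, 11) (two consecutive terms determine the rest), the sequence is eventually periodic: after a pre-period of length 1 it cycles with period 10.
For j ≥ 1, u[j] depends only on (j - 1) mod 10. (548 - 1) mod 10 = 7, so u[548] = u[8] = 3.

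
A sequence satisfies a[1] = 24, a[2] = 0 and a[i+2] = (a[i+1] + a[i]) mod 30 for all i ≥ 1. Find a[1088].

Computing terms: a[1] = 24; a[2] = 0; a[3] = 24; a[4] = 24; a[5] = 18; a[6] = 12; a[7] = 0; a[8] = 12; a[9] = 12; a[10] = 24; a[11] = 6; a[12] = 0; a[13] = 6; a[14] = 6; a[15] = 12; a[16] = 18; a[17] = 0; a[18] = 18; a[19] = 18; a[20] = 6; a[21] = 24; a[22] = 0.
The sequence repeats with period 20.
So a[1088] = a[1 + ((1088-1) mod 20)] = a[8] = 12.

12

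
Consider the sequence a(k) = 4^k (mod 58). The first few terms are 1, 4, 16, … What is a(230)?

Computing terms: a(0) = 1,  a(1) = 4,  a(2) = 16,  a(3) = 6,  a(4) = 24,  a(5) = 38,  a(6) = 36,  a(7) = 28,  a(8) = 54,  a(9) = 42,  a(10) = 52,  a(11) = 34,  a(12) = 20,  a(13) = 22,  a(14) = 30,  a(15) = 4.
Since a(15) = a(1) = 4, the sequence is eventually periodic: after a pre-period of length 1 it cycles with period 14.
For k ≥ 1, a(k) depends only on (k - 1) mod 14. (230 - 1) mod 14 = 5, so a(230) = a(6) = 36.

36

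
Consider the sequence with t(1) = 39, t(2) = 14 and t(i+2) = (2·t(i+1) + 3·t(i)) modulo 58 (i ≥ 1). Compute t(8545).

55

t(1) = 39, t(2) = 14, t(3) = 29, t(4) = 42, t(5) = 55, t(6) = 4, t(7) = 57, t(8) = 10, t(9) = 17, t(10) = 6, t(11) = 5, t(12) = 28, t(13) = 13, t(14) = 52, t(15) = 27, t(16) = 36, t(17) = 37, t(18) = 8, t(19) = 11, t(20) = 46, t(21) = 9, t(22) = 40, t(23) = 49, t(24) = 44, t(25) = 3, t(26) = 22, t(27) = 53, t(28) = 56, t(29) = 39, t(30) = 14.
Since (t(29), t(30)) = (t(1), t(2)) = (39, 14) (two consecutive terms determine the rest), the sequence is periodic with period 28.
(8545 - 1) mod 28 = 4, so t(8545) = t(5) = 55.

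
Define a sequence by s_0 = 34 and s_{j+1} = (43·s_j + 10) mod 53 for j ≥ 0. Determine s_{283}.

49

Listing terms: s_0 = 34; s_1 = 41; s_2 = 24; s_3 = 35; s_4 = 31; s_5 = 18; s_6 = 42; s_7 = 14; s_8 = 29; s_9 = 38; s_{10} = 1; s_{11} = 0; s_{12} = 10; s_{13} = 16; s_{14} = 9; s_{15} = 26; s_{16} = 15; s_{17} = 19; s_{18} = 32; s_{19} = 8; s_{20} = 36; s_{21} = 21; s_{22} = 12; s_{23} = 49; s_{24} = 50; s_{25} = 40; s_{26} = 34.
Since s_{26} = s_0 = 34, the sequence is periodic with period 26.
(283 - 0) mod 26 = 23, so s_{283} = s_{23} = 49.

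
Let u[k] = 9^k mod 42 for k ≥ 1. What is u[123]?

u[1] = 9, u[2] = 39, u[3] = 15, u[4] = 9.
Since u[4] = u[1] = 9, the sequence is periodic with period 3.
(123 - 1) mod 3 = 2, so u[123] = u[3] = 15.

15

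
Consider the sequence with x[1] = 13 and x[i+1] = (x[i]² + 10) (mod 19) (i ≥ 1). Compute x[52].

2

We have x[1] = 13; x[2] = 8; x[3] = 17; x[4] = 14; x[5] = 16; x[6] = 0; x[7] = 10; x[8] = 15; x[9] = 7; x[10] = 2; x[11] = 14.
Since x[11] = x[4] = 14, the sequence is eventually periodic: after a pre-period of length 3 it cycles with period 7.
For i ≥ 4, x[i] depends only on (i - 4) mod 7. (52 - 4) mod 7 = 6, so x[52] = x[10] = 2.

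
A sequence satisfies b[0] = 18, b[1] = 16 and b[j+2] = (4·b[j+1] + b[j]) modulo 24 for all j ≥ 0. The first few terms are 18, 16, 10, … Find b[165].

8

We have b[0] = 18,  b[1] = 16,  b[2] = 10,  b[3] = 8,  b[4] = 18,  b[5] = 8,  b[6] = 2,  b[7] = 16,  b[8] = 18,  b[9] = 16.
Since (b[8], b[9]) = (b[0], b[1]) = (18, 16) (two consecutive terms determine the rest), the sequence is periodic with period 8.
So b[165] = b[0 + ((165-0) mod 8)] = b[5] = 8.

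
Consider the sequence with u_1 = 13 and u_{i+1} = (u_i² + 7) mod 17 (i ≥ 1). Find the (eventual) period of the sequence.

3

Computing terms: u_1 = 13; u_2 = 6; u_3 = 9; u_4 = 3; u_5 = 16; u_6 = 8; u_7 = 3.
Since u_7 = u_4 = 3, the sequence is eventually periodic: after a pre-period of length 3 it cycles with period 3.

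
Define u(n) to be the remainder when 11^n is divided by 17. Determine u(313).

6

Computing terms: u(1) = 11; u(2) = 2; u(3) = 5; u(4) = 4; u(5) = 10; u(6) = 8; u(7) = 3; u(8) = 16; u(9) = 6; u(10) = 15; u(11) = 12; u(12) = 13; u(13) = 7; u(14) = 9; u(15) = 14; u(16) = 1; u(17) = 11.
Since u(17) = u(1) = 11, the sequence is periodic with period 16.
So u(313) = u(1 + ((313-1) mod 16)) = u(9) = 6.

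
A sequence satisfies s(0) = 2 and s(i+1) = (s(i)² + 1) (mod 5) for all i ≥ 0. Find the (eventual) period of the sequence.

Computing terms: s(0) = 2; s(1) = 0; s(2) = 1; s(3) = 2.
Since s(3) = s(0) = 2, the sequence is periodic with period 3.

3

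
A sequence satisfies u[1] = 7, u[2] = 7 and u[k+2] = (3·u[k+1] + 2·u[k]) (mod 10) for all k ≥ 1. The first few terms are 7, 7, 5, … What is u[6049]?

7

Listing terms: u[1] = 7, u[2] = 7, u[3] = 5, u[4] = 9, u[5] = 7, u[6] = 9, u[7] = 1, u[8] = 1, u[9] = 5, u[10] = 7, u[11] = 1, u[12] = 7, u[13] = 3, u[14] = 3, u[15] = 5, u[16] = 1, u[17] = 3, u[18] = 1, u[19] = 9, u[20] = 9, u[21] = 5, u[22] = 3, u[23] = 9, u[24] = 3, u[25] = 7, u[26] = 7.
Since (u[25], u[26]) = (u[1], u[2]) = (7, 7) (two consecutive terms determine the rest), the sequence is periodic with period 24.
(6049 - 1) mod 24 = 0, so u[6049] = u[1] = 7.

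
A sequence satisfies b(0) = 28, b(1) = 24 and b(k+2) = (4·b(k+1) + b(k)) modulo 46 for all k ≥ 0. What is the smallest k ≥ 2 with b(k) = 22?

Listing terms: b(0) = 28, b(1) = 24, b(2) = 32, b(3) = 14, b(4) = 42, b(5) = 44, b(6) = 34, b(7) = 42, b(8) = 18, b(9) = 22, b(10) = 14, b(11) = 32, b(12) = 4, b(13) = 2, b(14) = 12, b(15) = 4, b(16) = 28, b(17) = 24.
Since (b(16), b(17)) = (b(0), b(1)) = (28, 24) (two consecutive terms determine the rest), the sequence is periodic with period 16.
The value 22 first appears (with k ≥ 2) at b(9).

9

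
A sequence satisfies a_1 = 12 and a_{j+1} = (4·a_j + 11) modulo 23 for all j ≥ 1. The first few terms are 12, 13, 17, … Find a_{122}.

12

a_1 = 12, a_2 = 13, a_3 = 17, a_4 = 10, a_5 = 5, a_6 = 8, a_7 = 20, a_8 = 22, a_9 = 7, a_{10} = 16, a_{11} = 6, a_{12} = 12.
The sequence repeats with period 11.
(122 - 1) mod 11 = 0, so a_{122} = a_1 = 12.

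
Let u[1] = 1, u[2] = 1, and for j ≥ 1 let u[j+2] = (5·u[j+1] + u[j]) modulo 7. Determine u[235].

1

We have u[1] = 1; u[2] = 1; u[3] = 6; u[4] = 3; u[5] = 0; u[6] = 3; u[7] = 1; u[8] = 1.
The sequence repeats with period 6.
(235 - 1) mod 6 = 0, so u[235] = u[1] = 1.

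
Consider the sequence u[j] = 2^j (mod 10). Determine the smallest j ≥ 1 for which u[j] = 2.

Listing terms: u[0] = 1; u[1] = 2; u[2] = 4; u[3] = 8; u[4] = 6; u[5] = 2.
Since u[5] = u[1] = 2, the sequence is eventually periodic: after a pre-period of length 1 it cycles with period 4.
The value 2 first appears (with j ≥ 1) at u[1].

1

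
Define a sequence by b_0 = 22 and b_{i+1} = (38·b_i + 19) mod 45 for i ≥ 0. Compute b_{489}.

30

We have b_0 = 22; b_1 = 0; b_2 = 19; b_3 = 21; b_4 = 7; b_5 = 15; b_6 = 4; b_7 = 36; b_8 = 37; b_9 = 30; b_{10} = 34; b_{11} = 6; b_{12} = 22.
The sequence repeats with period 12.
(489 - 0) mod 12 = 9, so b_{489} = b_9 = 30.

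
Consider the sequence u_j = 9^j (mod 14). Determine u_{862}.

9

u_1 = 9,  u_2 = 11,  u_3 = 1,  u_4 = 9.
The sequence repeats with period 3.
So u_{862} = u_{1 + ((862-1) mod 3)} = u_1 = 9.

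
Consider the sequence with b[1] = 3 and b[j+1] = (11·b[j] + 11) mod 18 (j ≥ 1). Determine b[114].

14

Listing terms: b[1] = 3; b[2] = 8; b[3] = 9; b[4] = 2; b[5] = 15; b[6] = 14; b[7] = 3.
The sequence repeats with period 6.
(114 - 1) mod 6 = 5, so b[114] = b[6] = 14.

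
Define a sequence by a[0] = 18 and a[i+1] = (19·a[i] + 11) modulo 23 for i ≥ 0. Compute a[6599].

4

Listing terms: a[0] = 18; a[1] = 8; a[2] = 2; a[3] = 3; a[4] = 22; a[5] = 15; a[6] = 20; a[7] = 0; a[8] = 11; a[9] = 13; a[10] = 5; a[11] = 14; a[12] = 1; a[13] = 7; a[14] = 6; a[15] = 10; a[16] = 17; a[17] = 12; a[18] = 9; a[19] = 21; a[20] = 19; a[21] = 4; a[22] = 18.
Since a[22] = a[0] = 18, the sequence is periodic with period 22.
(6599 - 0) mod 22 = 21, so a[6599] = a[21] = 4.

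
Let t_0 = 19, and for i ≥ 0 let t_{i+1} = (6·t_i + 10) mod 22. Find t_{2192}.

Computing terms: t_0 = 19, t_1 = 14, t_2 = 6, t_3 = 2, t_4 = 0, t_5 = 10, t_6 = 4, t_7 = 12, t_8 = 16, t_9 = 18, t_{10} = 8, t_{11} = 14.
Since t_{11} = t_1 = 14, the sequence is eventually periodic: after a pre-period of length 1 it cycles with period 10.
For i ≥ 1, t_i depends only on (i - 1) mod 10. (2192 - 1) mod 10 = 1, so t_{2192} = t_2 = 6.

6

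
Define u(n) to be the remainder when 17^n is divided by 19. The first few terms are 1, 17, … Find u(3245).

6

We have u(0) = 1; u(1) = 17; u(2) = 4; u(3) = 11; u(4) = 16; u(5) = 6; u(6) = 7; u(7) = 5; u(8) = 9; u(9) = 1.
Since u(9) = u(0) = 1, the sequence is periodic with period 9.
(3245 - 0) mod 9 = 5, so u(3245) = u(5) = 6.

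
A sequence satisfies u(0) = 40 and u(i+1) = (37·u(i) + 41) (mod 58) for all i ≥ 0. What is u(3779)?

47

u(0) = 40; u(1) = 13; u(2) = 0; u(3) = 41; u(4) = 50; u(5) = 35; u(6) = 2; u(7) = 57; u(8) = 4; u(9) = 15; u(10) = 16; u(11) = 53; u(12) = 30; u(13) = 49; u(14) = 56; u(15) = 25; u(16) = 38; u(17) = 55; u(18) = 46; u(19) = 3; u(20) = 36; u(21) = 39; u(22) = 34; u(23) = 23; u(24) = 22; u(25) = 43; u(26) = 8; u(27) = 47; u(28) = 40.
The sequence repeats with period 28.
So u(3779) = u(0 + ((3779-0) mod 28)) = u(27) = 47.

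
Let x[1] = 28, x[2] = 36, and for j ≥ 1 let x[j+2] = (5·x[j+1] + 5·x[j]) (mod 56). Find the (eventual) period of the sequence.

Listing terms: x[1] = 28,  x[2] = 36,  x[3] = 40,  x[4] = 44,  x[5] = 28,  x[6] = 24,  x[7] = 36,  x[8] = 20,  x[9] = 0,  x[10] = 44,  x[11] = 52,  x[12] = 32,  x[13] = 28,  x[14] = 20,  x[15] = 16,  x[16] = 12,  x[17] = 28,  x[18] = 32,  x[19] = 20,  x[20] = 36,  x[21] = 0,  x[22] = 12,  x[23] = 4,  x[24] = 24,  x[25] = 28,  x[26] = 36.
The sequence repeats with period 24.

24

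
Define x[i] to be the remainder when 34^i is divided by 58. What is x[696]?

x[0] = 1; x[1] = 34; x[2] = 54; x[3] = 38; x[4] = 16; x[5] = 22; x[6] = 52; x[7] = 28; x[8] = 24; x[9] = 4; x[10] = 20; x[11] = 42; x[12] = 36; x[13] = 6; x[14] = 30; x[15] = 34.
Since x[15] = x[1] = 34, the sequence is eventually periodic: after a pre-period of length 1 it cycles with period 14.
For i ≥ 1, x[i] depends only on (i - 1) mod 14. (696 - 1) mod 14 = 9, so x[696] = x[10] = 20.

20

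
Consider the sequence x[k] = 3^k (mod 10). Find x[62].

9

x[1] = 3,  x[2] = 9,  x[3] = 7,  x[4] = 1,  x[5] = 3.
Since x[5] = x[1] = 3, the sequence is periodic with period 4.
(62 - 1) mod 4 = 1, so x[62] = x[2] = 9.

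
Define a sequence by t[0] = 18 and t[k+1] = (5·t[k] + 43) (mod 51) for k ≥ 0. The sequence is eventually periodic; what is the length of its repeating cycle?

We have t[0] = 18, t[1] = 31, t[2] = 45, t[3] = 13, t[4] = 6, t[5] = 22, t[6] = 0, t[7] = 43, t[8] = 3, t[9] = 7, t[10] = 27, t[11] = 25, t[12] = 15, t[13] = 16, t[14] = 21, t[15] = 46, t[16] = 18.
The sequence repeats with period 16.

16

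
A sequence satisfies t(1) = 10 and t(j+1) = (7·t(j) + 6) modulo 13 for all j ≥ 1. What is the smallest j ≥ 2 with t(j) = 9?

We have t(1) = 10; t(2) = 11; t(3) = 5; t(4) = 2; t(5) = 7; t(6) = 3; t(7) = 1; t(8) = 0; t(9) = 6; t(10) = 9; t(11) = 4; t(12) = 8; t(13) = 10.
Since t(13) = t(1) = 10, the sequence is periodic with period 12.
The value 9 first appears (with j ≥ 2) at t(10).

10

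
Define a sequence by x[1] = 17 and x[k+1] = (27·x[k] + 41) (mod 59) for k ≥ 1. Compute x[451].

48

Listing terms: x[1] = 17,  x[2] = 28,  x[3] = 30,  x[4] = 25,  x[5] = 8,  x[6] = 21,  x[7] = 18,  x[8] = 55,  x[9] = 51,  x[10] = 2,  x[11] = 36,  x[12] = 10,  x[13] = 16,  x[14] = 1,  x[15] = 9,  x[16] = 48,  x[17] = 39,  x[18] = 32,  x[19] = 20,  x[20] = 50,  x[21] = 34,  x[22] = 15,  x[23] = 33,  x[24] = 47,  x[25] = 12,  x[26] = 11,  x[27] = 43,  x[28] = 22,  x[29] = 45,  x[30] = 17.
The sequence repeats with period 29.
(451 - 1) mod 29 = 15, so x[451] = x[16] = 48.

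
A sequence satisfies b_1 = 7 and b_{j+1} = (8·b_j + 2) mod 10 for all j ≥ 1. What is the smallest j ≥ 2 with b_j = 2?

b_1 = 7, b_2 = 8, b_3 = 6, b_4 = 0, b_5 = 2, b_6 = 8.
Since b_6 = b_2 = 8, the sequence is eventually periodic: after a pre-period of length 1 it cycles with period 4.
The value 2 first appears (with j ≥ 2) at b_5.

5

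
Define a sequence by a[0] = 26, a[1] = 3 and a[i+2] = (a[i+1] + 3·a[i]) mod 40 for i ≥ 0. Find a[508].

a[0] = 26,  a[1] = 3,  a[2] = 1,  a[3] = 10,  a[4] = 13,  a[5] = 3,  a[6] = 2,  a[7] = 11,  a[8] = 17,  a[9] = 10,  a[10] = 21,  a[11] = 11,  a[12] = 34,  a[13] = 27,  a[14] = 9,  a[15] = 10,  a[16] = 37,  a[17] = 27,  a[18] = 18,  a[19] = 19,  a[20] = 33,  a[21] = 10,  a[22] = 29,  a[23] = 19,  a[24] = 26,  a[25] = 3.
Since (a[24], a[25]) = (a[0], a[1]) = (26, 3) (two consecutive terms determine the rest), the sequence is periodic with period 24.
(508 - 0) mod 24 = 4, so a[508] = a[4] = 13.

13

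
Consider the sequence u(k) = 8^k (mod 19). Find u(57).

18

Listing terms: u(1) = 8; u(2) = 7; u(3) = 18; u(4) = 11; u(5) = 12; u(6) = 1; u(7) = 8.
Since u(7) = u(1) = 8, the sequence is periodic with period 6.
(57 - 1) mod 6 = 2, so u(57) = u(3) = 18.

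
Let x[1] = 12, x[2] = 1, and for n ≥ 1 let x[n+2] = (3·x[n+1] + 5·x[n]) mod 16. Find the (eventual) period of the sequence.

Listing terms: x[1] = 12,  x[2] = 1,  x[3] = 15,  x[4] = 2,  x[5] = 1,  x[6] = 13,  x[7] = 12,  x[8] = 5,  x[9] = 11,  x[10] = 10,  x[11] = 5,  x[12] = 1,  x[13] = 12,  x[14] = 9,  x[15] = 7,  x[16] = 2,  x[17] = 9,  x[18] = 5,  x[19] = 12,  x[20] = 13,  x[21] = 3,  x[22] = 10,  x[23] = 13,  x[24] = 9,  x[25] = 12,  x[26] = 1.
Since (x[25], x[26]) = (x[1], x[2]) = (12, 1) (two consecutive terms determine the rest), the sequence is periodic with period 24.

24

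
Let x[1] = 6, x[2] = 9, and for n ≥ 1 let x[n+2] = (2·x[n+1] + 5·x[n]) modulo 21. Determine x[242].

x[1] = 6,  x[2] = 9,  x[3] = 6,  x[4] = 15,  x[5] = 18,  x[6] = 6,  x[7] = 18,  x[8] = 3,  x[9] = 12,  x[10] = 18,  x[11] = 12,  x[12] = 9,  x[13] = 15,  x[14] = 12,  x[15] = 15,  x[16] = 6,  x[17] = 3,  x[18] = 15,  x[19] = 3,  x[20] = 18,  x[21] = 9,  x[22] = 3,  x[23] = 9,  x[24] = 12,  x[25] = 6,  x[26] = 9.
Since (x[25], x[26]) = (x[1], x[2]) = (6, 9) (two consecutive terms determine the rest), the sequence is periodic with period 24.
(242 - 1) mod 24 = 1, so x[242] = x[2] = 9.

9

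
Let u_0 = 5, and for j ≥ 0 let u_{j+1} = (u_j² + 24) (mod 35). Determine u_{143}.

Listing terms: u_0 = 5; u_1 = 14; u_2 = 10; u_3 = 19; u_4 = 0; u_5 = 24; u_6 = 5.
The sequence repeats with period 6.
(143 - 0) mod 6 = 5, so u_{143} = u_5 = 24.

24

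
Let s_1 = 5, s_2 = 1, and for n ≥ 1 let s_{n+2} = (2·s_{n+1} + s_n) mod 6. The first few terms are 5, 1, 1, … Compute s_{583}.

5

Listing terms: s_1 = 5; s_2 = 1; s_3 = 1; s_4 = 3; s_5 = 1; s_6 = 5; s_7 = 5; s_8 = 3; s_9 = 5; s_{10} = 1.
The sequence repeats with period 8.
So s_{583} = s_{1 + ((583-1) mod 8)} = s_7 = 5.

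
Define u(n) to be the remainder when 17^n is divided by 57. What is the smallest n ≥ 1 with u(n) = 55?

Listing terms: u(0) = 1, u(1) = 17, u(2) = 4, u(3) = 11, u(4) = 16, u(5) = 44, u(6) = 7, u(7) = 5, u(8) = 28, u(9) = 20, u(10) = 55, u(11) = 23, u(12) = 49, u(13) = 35, u(14) = 25, u(15) = 26, u(16) = 43, u(17) = 47, u(18) = 1.
Since u(18) = u(0) = 1, the sequence is periodic with period 18.
The value 55 first appears (with n ≥ 1) at u(10).

10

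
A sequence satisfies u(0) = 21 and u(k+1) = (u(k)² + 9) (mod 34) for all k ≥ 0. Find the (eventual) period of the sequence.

6

Computing terms: u(0) = 21,  u(1) = 8,  u(2) = 5,  u(3) = 0,  u(4) = 9,  u(5) = 22,  u(6) = 17,  u(7) = 26,  u(8) = 5.
Since u(8) = u(2) = 5, the sequence is eventually periodic: after a pre-period of length 2 it cycles with period 6.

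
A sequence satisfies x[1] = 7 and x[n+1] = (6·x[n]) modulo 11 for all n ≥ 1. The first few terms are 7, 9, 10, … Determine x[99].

We have x[1] = 7; x[2] = 9; x[3] = 10; x[4] = 5; x[5] = 8; x[6] = 4; x[7] = 2; x[8] = 1; x[9] = 6; x[10] = 3; x[11] = 7.
Since x[11] = x[1] = 7, the sequence is periodic with period 10.
So x[99] = x[1 + ((99-1) mod 10)] = x[9] = 6.

6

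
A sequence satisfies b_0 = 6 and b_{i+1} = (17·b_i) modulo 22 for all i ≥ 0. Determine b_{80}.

6

b_0 = 6; b_1 = 14; b_2 = 18; b_3 = 20; b_4 = 10; b_5 = 16; b_6 = 8; b_7 = 4; b_8 = 2; b_9 = 12; b_{10} = 6.
Since b_{10} = b_0 = 6, the sequence is periodic with period 10.
So b_{80} = b_{0 + ((80-0) mod 10)} = b_0 = 6.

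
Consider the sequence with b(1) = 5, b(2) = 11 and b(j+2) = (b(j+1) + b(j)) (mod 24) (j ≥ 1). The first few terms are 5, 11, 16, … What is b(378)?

Computing terms: b(1) = 5, b(2) = 11, b(3) = 16, b(4) = 3, b(5) = 19, b(6) = 22, b(7) = 17, b(8) = 15, b(9) = 8, b(10) = 23, b(11) = 7, b(12) = 6, b(13) = 13, b(14) = 19, b(15) = 8, b(16) = 3, b(17) = 11, b(18) = 14, b(19) = 1, b(20) = 15, b(21) = 16, b(22) = 7, b(23) = 23, b(24) = 6, b(25) = 5, b(26) = 11.
The sequence repeats with period 24.
So b(378) = b(1 + ((378-1) mod 24)) = b(18) = 14.

14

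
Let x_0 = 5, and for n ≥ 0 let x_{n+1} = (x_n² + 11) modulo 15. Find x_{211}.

6

Listing terms: x_0 = 5,  x_1 = 6,  x_2 = 2,  x_3 = 0,  x_4 = 11,  x_5 = 12,  x_6 = 5.
Since x_6 = x_0 = 5, the sequence is periodic with period 6.
So x_{211} = x_{0 + ((211-0) mod 6)} = x_1 = 6.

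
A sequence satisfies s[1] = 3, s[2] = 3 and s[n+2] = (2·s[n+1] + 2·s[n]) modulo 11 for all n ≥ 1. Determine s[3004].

Listing terms: s[1] = 3; s[2] = 3; s[3] = 1; s[4] = 8; s[5] = 7; s[6] = 8; s[7] = 8; s[8] = 10; s[9] = 3; s[10] = 4; s[11] = 3; s[12] = 3.
Since (s[11], s[12]) = (s[1], s[2]) = (3, 3) (two consecutive terms determine the rest), the sequence is periodic with period 10.
(3004 - 1) mod 10 = 3, so s[3004] = s[4] = 8.

8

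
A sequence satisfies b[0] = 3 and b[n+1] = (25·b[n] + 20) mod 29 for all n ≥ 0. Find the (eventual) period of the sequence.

We have b[0] = 3; b[1] = 8; b[2] = 17; b[3] = 10; b[4] = 9; b[5] = 13; b[6] = 26; b[7] = 3.
Since b[7] = b[0] = 3, the sequence is periodic with period 7.

7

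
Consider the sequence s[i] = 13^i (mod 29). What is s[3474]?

Computing terms: s[1] = 13, s[2] = 24, s[3] = 22, s[4] = 25, s[5] = 6, s[6] = 20, s[7] = 28, s[8] = 16, s[9] = 5, s[10] = 7, s[11] = 4, s[12] = 23, s[13] = 9, s[14] = 1, s[15] = 13.
Since s[15] = s[1] = 13, the sequence is periodic with period 14.
(3474 - 1) mod 14 = 1, so s[3474] = s[2] = 24.

24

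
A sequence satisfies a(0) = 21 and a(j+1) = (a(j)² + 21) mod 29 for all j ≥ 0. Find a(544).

27

a(0) = 21; a(1) = 27; a(2) = 25; a(3) = 8; a(4) = 27.
Since a(4) = a(1) = 27, the sequence is eventually periodic: after a pre-period of length 1 it cycles with period 3.
For j ≥ 1, a(j) depends only on (j - 1) mod 3. (544 - 1) mod 3 = 0, so a(544) = a(1) = 27.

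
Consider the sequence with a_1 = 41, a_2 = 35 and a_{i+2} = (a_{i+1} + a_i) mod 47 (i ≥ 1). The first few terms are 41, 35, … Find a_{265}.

46

Computing terms: a_1 = 41,  a_2 = 35,  a_3 = 29,  a_4 = 17,  a_5 = 46,  a_6 = 16,  a_7 = 15,  a_8 = 31,  a_9 = 46,  a_{10} = 30,  a_{11} = 29,  a_{12} = 12,  a_{13} = 41,  a_{14} = 6,  a_{15} = 0,  a_{16} = 6,  a_{17} = 6,  a_{18} = 12,  a_{19} = 18,  a_{20} = 30,  a_{21} = 1,  a_{22} = 31,  a_{23} = 32,  a_{24} = 16,  a_{25} = 1,  a_{26} = 17,  a_{27} = 18,  a_{28} = 35,  a_{29} = 6,  a_{30} = 41,  a_{31} = 0,  a_{32} = 41,  a_{33} = 41,  a_{34} = 35.
The sequence repeats with period 32.
So a_{265} = a_{1 + ((265-1) mod 32)} = a_9 = 46.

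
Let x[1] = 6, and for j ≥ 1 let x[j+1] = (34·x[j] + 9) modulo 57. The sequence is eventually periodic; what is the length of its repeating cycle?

18

Computing terms: x[1] = 6,  x[2] = 42,  x[3] = 12,  x[4] = 18,  x[5] = 51,  x[6] = 33,  x[7] = 48,  x[8] = 45,  x[9] = 0,  x[10] = 9,  x[11] = 30,  x[12] = 3,  x[13] = 54,  x[14] = 21,  x[15] = 39,  x[16] = 24,  x[17] = 27,  x[18] = 15,  x[19] = 6.
The sequence repeats with period 18.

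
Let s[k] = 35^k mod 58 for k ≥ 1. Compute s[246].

23

We have s[1] = 35; s[2] = 7; s[3] = 13; s[4] = 49; s[5] = 33; s[6] = 53; s[7] = 57; s[8] = 23; s[9] = 51; s[10] = 45; s[11] = 9; s[12] = 25; s[13] = 5; s[14] = 1; s[15] = 35.
Since s[15] = s[1] = 35, the sequence is periodic with period 14.
So s[246] = s[1 + ((246-1) mod 14)] = s[8] = 23.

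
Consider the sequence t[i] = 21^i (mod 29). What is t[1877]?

21

We have t[0] = 1; t[1] = 21; t[2] = 6; t[3] = 10; t[4] = 7; t[5] = 2; t[6] = 13; t[7] = 12; t[8] = 20; t[9] = 14; t[10] = 4; t[11] = 26; t[12] = 24; t[13] = 11; t[14] = 28; t[15] = 8; t[16] = 23; t[17] = 19; t[18] = 22; t[19] = 27; t[20] = 16; t[21] = 17; t[22] = 9; t[23] = 15; t[24] = 25; t[25] = 3; t[26] = 5; t[27] = 18; t[28] = 1.
The sequence repeats with period 28.
(1877 - 0) mod 28 = 1, so t[1877] = t[1] = 21.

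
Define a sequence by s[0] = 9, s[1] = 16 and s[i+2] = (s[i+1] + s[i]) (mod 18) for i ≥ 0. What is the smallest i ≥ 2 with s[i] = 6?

We have s[0] = 9, s[1] = 16, s[2] = 7, s[3] = 5, s[4] = 12, s[5] = 17, s[6] = 11, s[7] = 10, s[8] = 3, s[9] = 13, s[10] = 16, s[11] = 11, s[12] = 9, s[13] = 2, s[14] = 11, s[15] = 13, s[16] = 6, s[17] = 1, s[18] = 7, s[19] = 8, s[20] = 15, s[21] = 5, s[22] = 2, s[23] = 7, s[24] = 9, s[25] = 16.
The sequence repeats with period 24.
The value 6 first appears (with i ≥ 2) at s[16].

16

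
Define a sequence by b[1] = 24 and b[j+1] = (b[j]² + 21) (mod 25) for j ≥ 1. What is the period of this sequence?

3

Listing terms: b[1] = 24,  b[2] = 22,  b[3] = 5,  b[4] = 21,  b[5] = 12,  b[6] = 15,  b[7] = 21.
Since b[7] = b[4] = 21, the sequence is eventually periodic: after a pre-period of length 3 it cycles with period 3.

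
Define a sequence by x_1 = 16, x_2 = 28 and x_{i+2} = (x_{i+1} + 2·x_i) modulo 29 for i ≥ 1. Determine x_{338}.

x_1 = 16, x_2 = 28, x_3 = 2, x_4 = 0, x_5 = 4, x_6 = 4, x_7 = 12, x_8 = 20, x_9 = 15, x_{10} = 26, x_{11} = 27, x_{12} = 21, x_{13} = 17, x_{14} = 1, x_{15} = 6, x_{16} = 8, x_{17} = 20, x_{18} = 7, x_{19} = 18, x_{20} = 3, x_{21} = 10, x_{22} = 16, x_{23} = 7, x_{24} = 10, x_{25} = 24, x_{26} = 15, x_{27} = 5, x_{28} = 6, x_{29} = 16, x_{30} = 28.
Since (x_{29}, x_{30}) = (x_1, x_2) = (16, 28) (two consecutive terms determine the rest), the sequence is periodic with period 28.
(338 - 1) mod 28 = 1, so x_{338} = x_2 = 28.

28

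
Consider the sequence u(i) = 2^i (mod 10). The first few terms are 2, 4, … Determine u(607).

u(1) = 2; u(2) = 4; u(3) = 8; u(4) = 6; u(5) = 2.
The sequence repeats with period 4.
(607 - 1) mod 4 = 2, so u(607) = u(3) = 8.

8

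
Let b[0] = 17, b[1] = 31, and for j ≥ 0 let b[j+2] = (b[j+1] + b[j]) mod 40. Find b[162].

Computing terms: b[0] = 17; b[1] = 31; b[2] = 8; b[3] = 39; b[4] = 7; b[5] = 6; b[6] = 13; b[7] = 19; b[8] = 32; b[9] = 11; b[10] = 3; b[11] = 14; b[12] = 17; b[13] = 31.
The sequence repeats with period 12.
So b[162] = b[0 + ((162-0) mod 12)] = b[6] = 13.

13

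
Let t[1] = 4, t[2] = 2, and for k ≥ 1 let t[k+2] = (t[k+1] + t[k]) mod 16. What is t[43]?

We have t[1] = 4, t[2] = 2, t[3] = 6, t[4] = 8, t[5] = 14, t[6] = 6, t[7] = 4, t[8] = 10, t[9] = 14, t[10] = 8, t[11] = 6, t[12] = 14, t[13] = 4, t[14] = 2.
Since (t[13], t[14]) = (t[1], t[2]) = (4, 2) (two consecutive terms determine the rest), the sequence is periodic with period 12.
So t[43] = t[1 + ((43-1) mod 12)] = t[7] = 4.

4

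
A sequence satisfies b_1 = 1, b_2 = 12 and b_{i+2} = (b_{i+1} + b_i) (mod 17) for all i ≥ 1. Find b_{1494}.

Listing terms: b_1 = 1; b_2 = 12; b_3 = 13; b_4 = 8; b_5 = 4; b_6 = 12; b_7 = 16; b_8 = 11; b_9 = 10; b_{10} = 4; b_{11} = 14; b_{12} = 1; b_{13} = 15; b_{14} = 16; b_{15} = 14; b_{16} = 13; b_{17} = 10; b_{18} = 6; b_{19} = 16; b_{20} = 5; b_{21} = 4; b_{22} = 9; b_{23} = 13; b_{24} = 5; b_{25} = 1; b_{26} = 6; b_{27} = 7; b_{28} = 13; b_{29} = 3; b_{30} = 16; b_{31} = 2; b_{32} = 1; b_{33} = 3; b_{34} = 4; b_{35} = 7; b_{36} = 11; b_{37} = 1; b_{38} = 12.
The sequence repeats with period 36.
So b_{1494} = b_{1 + ((1494-1) mod 36)} = b_{18} = 6.

6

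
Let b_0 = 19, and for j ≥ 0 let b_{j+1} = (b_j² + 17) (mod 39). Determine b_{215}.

b_0 = 19; b_1 = 27; b_2 = 5; b_3 = 3; b_4 = 26; b_5 = 30; b_6 = 20; b_7 = 27.
Since b_7 = b_1 = 27, the sequence is eventually periodic: after a pre-period of length 1 it cycles with period 6.
For j ≥ 1, b_j depends only on (j - 1) mod 6. (215 - 1) mod 6 = 4, so b_{215} = b_5 = 30.

30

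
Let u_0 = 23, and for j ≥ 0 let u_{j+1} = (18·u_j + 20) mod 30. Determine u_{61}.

14

Listing terms: u_0 = 23, u_1 = 14, u_2 = 2, u_3 = 26, u_4 = 8, u_5 = 14.
Since u_5 = u_1 = 14, the sequence is eventually periodic: after a pre-period of length 1 it cycles with period 4.
For j ≥ 1, u_j depends only on (j - 1) mod 4. (61 - 1) mod 4 = 0, so u_{61} = u_1 = 14.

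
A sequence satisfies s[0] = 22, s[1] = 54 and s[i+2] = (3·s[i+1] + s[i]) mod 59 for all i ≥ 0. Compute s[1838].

52

Computing terms: s[0] = 22, s[1] = 54, s[2] = 7, s[3] = 16, s[4] = 55, s[5] = 4, s[6] = 8, s[7] = 28, s[8] = 33, s[9] = 9, s[10] = 1, s[11] = 12, s[12] = 37, s[13] = 5, s[14] = 52, s[15] = 43, s[16] = 4, s[17] = 55, s[18] = 51, s[19] = 31, s[20] = 26, s[21] = 50, s[22] = 58, s[23] = 47, s[24] = 22, s[25] = 54.
The sequence repeats with period 24.
So s[1838] = s[0 + ((1838-0) mod 24)] = s[14] = 52.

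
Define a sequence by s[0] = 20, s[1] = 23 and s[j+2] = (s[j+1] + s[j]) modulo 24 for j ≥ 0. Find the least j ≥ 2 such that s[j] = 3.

Computing terms: s[0] = 20, s[1] = 23, s[2] = 19, s[3] = 18, s[4] = 13, s[5] = 7, s[6] = 20, s[7] = 3, s[8] = 23, s[9] = 2, s[10] = 1, s[11] = 3, s[12] = 4, s[13] = 7, s[14] = 11, s[15] = 18, s[16] = 5, s[17] = 23, s[18] = 4, s[19] = 3, s[20] = 7, s[21] = 10, s[22] = 17, s[23] = 3, s[24] = 20, s[25] = 23.
The sequence repeats with period 24.
The value 3 first appears (with j ≥ 2) at s[7].

7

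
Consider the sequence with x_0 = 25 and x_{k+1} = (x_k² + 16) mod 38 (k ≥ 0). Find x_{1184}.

3

Computing terms: x_0 = 25,  x_1 = 33,  x_2 = 3,  x_3 = 25.
The sequence repeats with period 3.
So x_{1184} = x_{0 + ((1184-0) mod 3)} = x_2 = 3.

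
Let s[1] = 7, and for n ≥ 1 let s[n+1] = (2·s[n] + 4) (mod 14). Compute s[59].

Computing terms: s[1] = 7,  s[2] = 4,  s[3] = 12,  s[4] = 0,  s[5] = 4.
Since s[5] = s[2] = 4, the sequence is eventually periodic: after a pre-period of length 1 it cycles with period 3.
For n ≥ 2, s[n] depends only on (n - 2) mod 3. (59 - 2) mod 3 = 0, so s[59] = s[2] = 4.

4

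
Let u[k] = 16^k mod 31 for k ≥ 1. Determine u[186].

u[1] = 16; u[2] = 8; u[3] = 4; u[4] = 2; u[5] = 1; u[6] = 16.
The sequence repeats with period 5.
So u[186] = u[1 + ((186-1) mod 5)] = u[1] = 16.

16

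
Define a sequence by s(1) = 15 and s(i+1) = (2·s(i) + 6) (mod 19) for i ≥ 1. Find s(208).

We have s(1) = 15, s(2) = 17, s(3) = 2, s(4) = 10, s(5) = 7, s(6) = 1, s(7) = 8, s(8) = 3, s(9) = 12, s(10) = 11, s(11) = 9, s(12) = 5, s(13) = 16, s(14) = 0, s(15) = 6, s(16) = 18, s(17) = 4, s(18) = 14, s(19) = 15.
The sequence repeats with period 18.
So s(208) = s(1 + ((208-1) mod 18)) = s(10) = 11.

11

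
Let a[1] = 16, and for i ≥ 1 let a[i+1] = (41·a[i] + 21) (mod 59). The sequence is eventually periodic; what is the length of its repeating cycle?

29

a[1] = 16, a[2] = 28, a[3] = 48, a[4] = 42, a[5] = 32, a[6] = 35, a[7] = 40, a[8] = 9, a[9] = 36, a[10] = 22, a[11] = 38, a[12] = 45, a[13] = 37, a[14] = 4, a[15] = 8, a[16] = 54, a[17] = 52, a[18] = 29, a[19] = 30, a[20] = 12, a[21] = 41, a[22] = 50, a[23] = 6, a[24] = 31, a[25] = 53, a[26] = 11, a[27] = 0, a[28] = 21, a[29] = 56, a[30] = 16.
Since a[30] = a[1] = 16, the sequence is periodic with period 29.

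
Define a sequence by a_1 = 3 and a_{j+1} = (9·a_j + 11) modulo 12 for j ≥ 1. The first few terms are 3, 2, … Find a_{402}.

Listing terms: a_1 = 3, a_2 = 2, a_3 = 5, a_4 = 8, a_5 = 11, a_6 = 2.
Since a_6 = a_2 = 2, the sequence is eventually periodic: after a pre-period of length 1 it cycles with period 4.
For j ≥ 2, a_j depends only on (j - 2) mod 4. (402 - 2) mod 4 = 0, so a_{402} = a_2 = 2.

2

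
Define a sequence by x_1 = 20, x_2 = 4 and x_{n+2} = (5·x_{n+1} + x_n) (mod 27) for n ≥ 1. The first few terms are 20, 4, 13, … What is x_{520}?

12

We have x_1 = 20; x_2 = 4; x_3 = 13; x_4 = 15; x_5 = 7; x_6 = 23; x_7 = 14; x_8 = 12; x_9 = 20; x_{10} = 4.
Since (x_9, x_{10}) = (x_1, x_2) = (20, 4) (two consecutive terms determine the rest), the sequence is periodic with period 8.
(520 - 1) mod 8 = 7, so x_{520} = x_8 = 12.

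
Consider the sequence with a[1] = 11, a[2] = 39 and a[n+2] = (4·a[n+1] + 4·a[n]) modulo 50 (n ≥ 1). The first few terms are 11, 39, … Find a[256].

36

Computing terms: a[1] = 11; a[2] = 39; a[3] = 0; a[4] = 6; a[5] = 24; a[6] = 20; a[7] = 26; a[8] = 34; a[9] = 40; a[10] = 46; a[11] = 44; a[12] = 10; a[13] = 16; a[14] = 4; a[15] = 30; a[16] = 36; a[17] = 14; a[18] = 0; a[19] = 6.
Since (a[18], a[19]) = (a[3], a[4]) = (0, 6) (two consecutive terms determine the rest), the sequence is eventually periodic: after a pre-period of length 2 it cycles with period 15.
For n ≥ 3, a[n] depends only on (n - 3) mod 15. (256 - 3) mod 15 = 13, so a[256] = a[16] = 36.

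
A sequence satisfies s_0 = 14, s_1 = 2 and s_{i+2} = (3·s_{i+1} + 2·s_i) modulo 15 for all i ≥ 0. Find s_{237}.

2

Computing terms: s_0 = 14, s_1 = 2, s_2 = 4, s_3 = 1, s_4 = 11, s_5 = 5, s_6 = 7, s_7 = 1, s_8 = 2, s_9 = 8, s_{10} = 13, s_{11} = 10, s_{12} = 11, s_{13} = 8, s_{14} = 1, s_{15} = 4, s_{16} = 14, s_{17} = 5, s_{18} = 13, s_{19} = 4, s_{20} = 8, s_{21} = 2, s_{22} = 7, s_{23} = 10, s_{24} = 14, s_{25} = 2.
Since (s_{24}, s_{25}) = (s_0, s_1) = (14, 2) (two consecutive terms determine the rest), the sequence is periodic with period 24.
So s_{237} = s_{0 + ((237-0) mod 24)} = s_{21} = 2.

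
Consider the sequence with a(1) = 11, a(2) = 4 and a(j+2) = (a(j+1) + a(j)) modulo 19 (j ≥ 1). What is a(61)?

11

Listing terms: a(1) = 11, a(2) = 4, a(3) = 15, a(4) = 0, a(5) = 15, a(6) = 15, a(7) = 11, a(8) = 7, a(9) = 18, a(10) = 6, a(11) = 5, a(12) = 11, a(13) = 16, a(14) = 8, a(15) = 5, a(16) = 13, a(17) = 18, a(18) = 12, a(19) = 11, a(20) = 4.
The sequence repeats with period 18.
(61 - 1) mod 18 = 6, so a(61) = a(7) = 11.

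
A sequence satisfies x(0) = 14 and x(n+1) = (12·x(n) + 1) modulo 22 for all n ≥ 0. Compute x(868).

13

Listing terms: x(0) = 14; x(1) = 15; x(2) = 5; x(3) = 17; x(4) = 7; x(5) = 19; x(6) = 9; x(7) = 21; x(8) = 11; x(9) = 1; x(10) = 13; x(11) = 3; x(12) = 15.
Since x(12) = x(1) = 15, the sequence is eventually periodic: after a pre-period of length 1 it cycles with period 11.
For n ≥ 1, x(n) depends only on (n - 1) mod 11. (868 - 1) mod 11 = 9, so x(868) = x(10) = 13.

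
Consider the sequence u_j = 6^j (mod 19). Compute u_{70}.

Computing terms: u_0 = 1, u_1 = 6, u_2 = 17, u_3 = 7, u_4 = 4, u_5 = 5, u_6 = 11, u_7 = 9, u_8 = 16, u_9 = 1.
The sequence repeats with period 9.
So u_{70} = u_{0 + ((70-0) mod 9)} = u_7 = 9.

9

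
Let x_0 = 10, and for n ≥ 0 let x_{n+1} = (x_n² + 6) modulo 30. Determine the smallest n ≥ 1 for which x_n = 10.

Listing terms: x_0 = 10; x_1 = 16; x_2 = 22; x_3 = 10.
Since x_3 = x_0 = 10, the sequence is periodic with period 3.
The value 10 next appears (with n ≥ 1) at x_3.

3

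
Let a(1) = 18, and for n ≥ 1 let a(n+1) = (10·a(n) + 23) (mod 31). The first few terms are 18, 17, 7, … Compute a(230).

Computing terms: a(1) = 18, a(2) = 17, a(3) = 7, a(4) = 0, a(5) = 23, a(6) = 5, a(7) = 11, a(8) = 9, a(9) = 20, a(10) = 6, a(11) = 21, a(12) = 16, a(13) = 28, a(14) = 24, a(15) = 15, a(16) = 18.
Since a(16) = a(1) = 18, the sequence is periodic with period 15.
(230 - 1) mod 15 = 4, so a(230) = a(5) = 23.

23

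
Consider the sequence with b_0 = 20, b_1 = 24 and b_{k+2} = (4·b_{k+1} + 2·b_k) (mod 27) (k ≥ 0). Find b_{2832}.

Listing terms: b_0 = 20; b_1 = 24; b_2 = 1; b_3 = 25; b_4 = 21; b_5 = 26; b_6 = 11; b_7 = 15; b_8 = 1; b_9 = 7; b_{10} = 3; b_{11} = 26; b_{12} = 2; b_{13} = 6; b_{14} = 1; b_{15} = 16; b_{16} = 12; b_{17} = 26; b_{18} = 20; b_{19} = 24.
Since (b_{18}, b_{19}) = (b_0, b_1) = (20, 24) (two consecutive terms determine the rest), the sequence is periodic with period 18.
So b_{2832} = b_{0 + ((2832-0) mod 18)} = b_6 = 11.

11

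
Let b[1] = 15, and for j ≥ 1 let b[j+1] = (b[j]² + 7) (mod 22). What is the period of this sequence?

6

Computing terms: b[1] = 15; b[2] = 12; b[3] = 19; b[4] = 16; b[5] = 21; b[6] = 8; b[7] = 5; b[8] = 10; b[9] = 19.
Since b[9] = b[3] = 19, the sequence is eventually periodic: after a pre-period of length 2 it cycles with period 6.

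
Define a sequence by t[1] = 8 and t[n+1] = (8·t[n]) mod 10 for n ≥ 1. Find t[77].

8

t[1] = 8,  t[2] = 4,  t[3] = 2,  t[4] = 6,  t[5] = 8.
The sequence repeats with period 4.
(77 - 1) mod 4 = 0, so t[77] = t[1] = 8.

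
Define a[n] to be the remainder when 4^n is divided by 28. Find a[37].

a[1] = 4; a[2] = 16; a[3] = 8; a[4] = 4.
The sequence repeats with period 3.
(37 - 1) mod 3 = 0, so a[37] = a[1] = 4.

4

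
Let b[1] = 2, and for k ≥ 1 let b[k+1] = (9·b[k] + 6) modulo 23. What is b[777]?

Listing terms: b[1] = 2; b[2] = 1; b[3] = 15; b[4] = 3; b[5] = 10; b[6] = 4; b[7] = 19; b[8] = 16; b[9] = 12; b[10] = 22; b[11] = 20; b[12] = 2.
The sequence repeats with period 11.
(777 - 1) mod 11 = 6, so b[777] = b[7] = 19.

19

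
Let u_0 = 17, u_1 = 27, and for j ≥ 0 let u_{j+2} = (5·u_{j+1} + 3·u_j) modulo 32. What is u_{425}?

10

u_0 = 17, u_1 = 27, u_2 = 26, u_3 = 19, u_4 = 13, u_5 = 26, u_6 = 9, u_7 = 27, u_8 = 2, u_9 = 27, u_{10} = 13, u_{11} = 18, u_{12} = 1, u_{13} = 27, u_{14} = 10, u_{15} = 3, u_{16} = 13, u_{17} = 10, u_{18} = 25, u_{19} = 27, u_{20} = 18, u_{21} = 11, u_{22} = 13, u_{23} = 2, u_{24} = 17, u_{25} = 27.
The sequence repeats with period 24.
So u_{425} = u_{0 + ((425-0) mod 24)} = u_{17} = 10.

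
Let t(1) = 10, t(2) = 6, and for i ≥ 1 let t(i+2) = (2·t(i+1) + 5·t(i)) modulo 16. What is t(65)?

t(1) = 10, t(2) = 6, t(3) = 14, t(4) = 10, t(5) = 10, t(6) = 6.
Since (t(5), t(6)) = (t(1), t(2)) = (10, 6) (two consecutive terms determine the rest), the sequence is periodic with period 4.
(65 - 1) mod 4 = 0, so t(65) = t(1) = 10.

10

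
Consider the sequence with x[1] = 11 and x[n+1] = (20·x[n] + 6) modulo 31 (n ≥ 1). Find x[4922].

9

Listing terms: x[1] = 11,  x[2] = 9,  x[3] = 0,  x[4] = 6,  x[5] = 2,  x[6] = 15,  x[7] = 27,  x[8] = 19,  x[9] = 14,  x[10] = 7,  x[11] = 22,  x[12] = 12,  x[13] = 29,  x[14] = 28,  x[15] = 8,  x[16] = 11.
The sequence repeats with period 15.
So x[4922] = x[1 + ((4922-1) mod 15)] = x[2] = 9.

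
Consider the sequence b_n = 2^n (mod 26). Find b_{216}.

14

We have b_0 = 1; b_1 = 2; b_2 = 4; b_3 = 8; b_4 = 16; b_5 = 6; b_6 = 12; b_7 = 24; b_8 = 22; b_9 = 18; b_{10} = 10; b_{11} = 20; b_{12} = 14; b_{13} = 2.
Since b_{13} = b_1 = 2, the sequence is eventually periodic: after a pre-period of length 1 it cycles with period 12.
For n ≥ 1, b_n depends only on (n - 1) mod 12. (216 - 1) mod 12 = 11, so b_{216} = b_{12} = 14.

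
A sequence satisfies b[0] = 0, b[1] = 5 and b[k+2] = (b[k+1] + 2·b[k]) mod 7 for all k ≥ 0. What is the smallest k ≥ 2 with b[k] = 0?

6

b[0] = 0,  b[1] = 5,  b[2] = 5,  b[3] = 1,  b[4] = 4,  b[5] = 6,  b[6] = 0,  b[7] = 5.
The sequence repeats with period 6.
The value 0 next appears (with k ≥ 2) at b[6].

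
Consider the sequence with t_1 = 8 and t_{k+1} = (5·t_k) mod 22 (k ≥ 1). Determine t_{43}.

2

Listing terms: t_1 = 8, t_2 = 18, t_3 = 2, t_4 = 10, t_5 = 6, t_6 = 8.
Since t_6 = t_1 = 8, the sequence is periodic with period 5.
(43 - 1) mod 5 = 2, so t_{43} = t_3 = 2.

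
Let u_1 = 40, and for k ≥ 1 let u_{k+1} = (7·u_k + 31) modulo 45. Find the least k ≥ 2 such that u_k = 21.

We have u_1 = 40,  u_2 = 41,  u_3 = 3,  u_4 = 7,  u_5 = 35,  u_6 = 6,  u_7 = 28,  u_8 = 2,  u_9 = 0,  u_{10} = 31,  u_{11} = 23,  u_{12} = 12,  u_{13} = 25,  u_{14} = 26,  u_{15} = 33,  u_{16} = 37,  u_{17} = 20,  u_{18} = 36,  u_{19} = 13,  u_{20} = 32,  u_{21} = 30,  u_{22} = 16,  u_{23} = 8,  u_{24} = 42,  u_{25} = 10,  u_{26} = 11,  u_{27} = 18,  u_{28} = 22,  u_{29} = 5,  u_{30} = 21,  u_{31} = 43,  u_{32} = 17,  u_{33} = 15,  u_{34} = 1,  u_{35} = 38,  u_{36} = 27,  u_{37} = 40.
The sequence repeats with period 36.
The value 21 first appears (with k ≥ 2) at u_{30}.

30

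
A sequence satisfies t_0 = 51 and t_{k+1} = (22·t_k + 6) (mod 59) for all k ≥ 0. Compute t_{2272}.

Listing terms: t_0 = 51, t_1 = 7, t_2 = 42, t_3 = 45, t_4 = 52, t_5 = 29, t_6 = 54, t_7 = 14, t_8 = 19, t_9 = 11, t_{10} = 12, t_{11} = 34, t_{12} = 46, t_{13} = 15, t_{14} = 41, t_{15} = 23, t_{16} = 40, t_{17} = 1, t_{18} = 28, t_{19} = 32, t_{20} = 2, t_{21} = 50, t_{22} = 44, t_{23} = 30, t_{24} = 17, t_{25} = 26, t_{26} = 47, t_{27} = 37, t_{28} = 53, t_{29} = 51.
The sequence repeats with period 29.
(2272 - 0) mod 29 = 10, so t_{2272} = t_{10} = 12.

12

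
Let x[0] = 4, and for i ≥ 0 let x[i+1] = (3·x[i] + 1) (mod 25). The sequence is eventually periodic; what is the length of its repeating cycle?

Computing terms: x[0] = 4; x[1] = 13; x[2] = 15; x[3] = 21; x[4] = 14; x[5] = 18; x[6] = 5; x[7] = 16; x[8] = 24; x[9] = 23; x[10] = 20; x[11] = 11; x[12] = 9; x[13] = 3; x[14] = 10; x[15] = 6; x[16] = 19; x[17] = 8; x[18] = 0; x[19] = 1; x[20] = 4.
Since x[20] = x[0] = 4, the sequence is periodic with period 20.

20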